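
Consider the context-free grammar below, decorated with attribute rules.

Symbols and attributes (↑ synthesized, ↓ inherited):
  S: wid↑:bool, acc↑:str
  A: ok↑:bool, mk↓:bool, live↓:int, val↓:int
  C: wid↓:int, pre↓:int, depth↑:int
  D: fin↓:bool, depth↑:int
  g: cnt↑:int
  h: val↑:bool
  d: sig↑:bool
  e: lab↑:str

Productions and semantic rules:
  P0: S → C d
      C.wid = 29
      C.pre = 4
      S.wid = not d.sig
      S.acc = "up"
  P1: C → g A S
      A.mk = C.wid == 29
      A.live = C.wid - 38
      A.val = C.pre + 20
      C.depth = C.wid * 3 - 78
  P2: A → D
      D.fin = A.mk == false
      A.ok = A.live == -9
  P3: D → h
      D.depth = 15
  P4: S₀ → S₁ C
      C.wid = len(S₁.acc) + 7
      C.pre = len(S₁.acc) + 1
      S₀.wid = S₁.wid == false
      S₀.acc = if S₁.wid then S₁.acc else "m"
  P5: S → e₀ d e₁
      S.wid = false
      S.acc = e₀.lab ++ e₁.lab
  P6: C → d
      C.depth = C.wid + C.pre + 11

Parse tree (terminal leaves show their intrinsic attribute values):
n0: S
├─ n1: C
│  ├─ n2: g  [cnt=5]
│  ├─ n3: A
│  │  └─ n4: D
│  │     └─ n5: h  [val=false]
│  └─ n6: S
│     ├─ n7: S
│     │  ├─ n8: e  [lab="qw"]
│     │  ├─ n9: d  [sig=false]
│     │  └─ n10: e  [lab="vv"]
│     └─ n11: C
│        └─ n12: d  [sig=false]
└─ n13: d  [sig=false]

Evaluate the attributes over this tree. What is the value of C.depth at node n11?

27

1. n1.wid = 29  [29]
2. n1.pre = 4  [4]
3. n2.cnt = 5  [terminal]
4. n3.mk = true  [C.wid == 29]
5. n3.live = -9  [C.wid - 38]
6. n3.val = 24  [C.pre + 20]
7. n4.fin = false  [A.mk == false]
8. n5.val = false  [terminal]
9. n4.depth = 15  [15]
10. n3.ok = true  [A.live == -9]
11. n8.lab = "qw"  [terminal]
12. n9.sig = false  [terminal]
13. n10.lab = "vv"  [terminal]
14. n7.wid = false  [false]
15. n7.acc = "qwvv"  [e₀.lab ++ e₁.lab]
16. n11.wid = 11  [len(S₁.acc) + 7]
17. n11.pre = 5  [len(S₁.acc) + 1]
18. n12.sig = false  [terminal]
19. n11.depth = 27  [C.wid + C.pre + 11]
20. n6.wid = true  [S₁.wid == false]
21. n6.acc = "m"  [if S₁.wid then S₁.acc else "m"]
22. n1.depth = 9  [C.wid * 3 - 78]
23. n13.sig = false  [terminal]
24. n0.wid = true  [not d.sig]
25. n0.acc = "up"  ["up"]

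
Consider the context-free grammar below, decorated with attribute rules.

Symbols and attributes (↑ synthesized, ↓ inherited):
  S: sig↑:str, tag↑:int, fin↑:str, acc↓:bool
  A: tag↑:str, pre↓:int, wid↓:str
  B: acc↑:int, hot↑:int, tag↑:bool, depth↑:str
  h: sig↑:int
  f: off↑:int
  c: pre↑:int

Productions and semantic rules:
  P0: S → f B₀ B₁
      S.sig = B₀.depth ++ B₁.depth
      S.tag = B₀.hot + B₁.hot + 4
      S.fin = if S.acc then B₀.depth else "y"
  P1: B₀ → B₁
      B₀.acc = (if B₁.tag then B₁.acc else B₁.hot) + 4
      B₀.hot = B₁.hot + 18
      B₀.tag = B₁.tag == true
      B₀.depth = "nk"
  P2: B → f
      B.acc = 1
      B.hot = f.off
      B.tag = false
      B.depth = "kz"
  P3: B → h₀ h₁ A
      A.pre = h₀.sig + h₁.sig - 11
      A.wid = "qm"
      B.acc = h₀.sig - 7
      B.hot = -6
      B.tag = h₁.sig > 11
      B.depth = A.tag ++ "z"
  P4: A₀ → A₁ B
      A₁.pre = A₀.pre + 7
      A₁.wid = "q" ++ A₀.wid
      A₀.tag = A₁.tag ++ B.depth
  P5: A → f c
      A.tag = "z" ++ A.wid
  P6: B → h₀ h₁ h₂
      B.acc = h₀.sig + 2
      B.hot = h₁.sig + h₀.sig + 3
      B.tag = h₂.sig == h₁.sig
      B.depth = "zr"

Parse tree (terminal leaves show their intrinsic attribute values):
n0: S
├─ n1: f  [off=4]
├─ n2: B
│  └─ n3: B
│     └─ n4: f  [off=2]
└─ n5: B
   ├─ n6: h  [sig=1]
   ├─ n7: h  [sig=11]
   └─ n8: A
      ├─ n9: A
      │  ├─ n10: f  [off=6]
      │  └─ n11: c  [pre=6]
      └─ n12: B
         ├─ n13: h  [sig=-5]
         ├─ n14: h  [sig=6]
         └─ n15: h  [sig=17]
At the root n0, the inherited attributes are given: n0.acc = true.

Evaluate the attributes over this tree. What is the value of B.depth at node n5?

1. n0.acc = true  [given at root]
2. n1.off = 4  [terminal]
3. n4.off = 2  [terminal]
4. n3.acc = 1  [1]
5. n3.hot = 2  [f.off]
6. n3.tag = false  [false]
7. n3.depth = "kz"  ["kz"]
8. n2.acc = 6  [(if B₁.tag then B₁.acc else B₁.hot) + 4]
9. n2.hot = 20  [B₁.hot + 18]
10. n2.tag = false  [B₁.tag == true]
11. n2.depth = "nk"  ["nk"]
12. n6.sig = 1  [terminal]
13. n7.sig = 11  [terminal]
14. n8.pre = 1  [h₀.sig + h₁.sig - 11]
15. n8.wid = "qm"  ["qm"]
16. n9.pre = 8  [A₀.pre + 7]
17. n9.wid = "qqm"  ["q" ++ A₀.wid]
18. n10.off = 6  [terminal]
19. n11.pre = 6  [terminal]
20. n9.tag = "zqqm"  ["z" ++ A.wid]
21. n13.sig = -5  [terminal]
22. n14.sig = 6  [terminal]
23. n15.sig = 17  [terminal]
24. n12.acc = -3  [h₀.sig + 2]
25. n12.hot = 4  [h₁.sig + h₀.sig + 3]
26. n12.tag = false  [h₂.sig == h₁.sig]
27. n12.depth = "zr"  ["zr"]
28. n8.tag = "zqqmzr"  [A₁.tag ++ B.depth]
29. n5.acc = -6  [h₀.sig - 7]
30. n5.hot = -6  [-6]
31. n5.tag = false  [h₁.sig > 11]
32. n5.depth = "zqqmzrz"  [A.tag ++ "z"]
33. n0.sig = "nkzqqmzrz"  [B₀.depth ++ B₁.depth]
34. n0.tag = 18  [B₀.hot + B₁.hot + 4]
35. n0.fin = "nk"  [if S.acc then B₀.depth else "y"]

"zqqmzrz"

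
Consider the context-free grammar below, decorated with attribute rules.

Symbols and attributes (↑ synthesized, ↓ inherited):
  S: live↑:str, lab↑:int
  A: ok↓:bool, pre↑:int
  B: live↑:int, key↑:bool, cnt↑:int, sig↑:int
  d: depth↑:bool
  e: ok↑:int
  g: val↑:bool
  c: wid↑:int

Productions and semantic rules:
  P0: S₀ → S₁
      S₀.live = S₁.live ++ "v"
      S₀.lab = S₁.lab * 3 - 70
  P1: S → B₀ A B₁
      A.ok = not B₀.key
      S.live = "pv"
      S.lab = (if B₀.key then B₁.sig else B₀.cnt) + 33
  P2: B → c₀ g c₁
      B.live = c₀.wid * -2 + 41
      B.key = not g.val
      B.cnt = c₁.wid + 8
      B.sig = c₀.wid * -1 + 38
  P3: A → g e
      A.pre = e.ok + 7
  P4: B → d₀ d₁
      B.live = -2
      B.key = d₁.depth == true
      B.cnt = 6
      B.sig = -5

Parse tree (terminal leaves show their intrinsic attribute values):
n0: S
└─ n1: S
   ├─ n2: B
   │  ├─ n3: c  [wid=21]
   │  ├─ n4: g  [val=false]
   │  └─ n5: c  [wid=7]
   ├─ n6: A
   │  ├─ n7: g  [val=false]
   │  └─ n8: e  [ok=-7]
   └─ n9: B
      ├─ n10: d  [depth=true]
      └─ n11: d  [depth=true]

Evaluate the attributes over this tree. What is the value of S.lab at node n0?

14

1. n3.wid = 21  [terminal]
2. n4.val = false  [terminal]
3. n5.wid = 7  [terminal]
4. n2.live = -1  [c₀.wid * -2 + 41]
5. n2.key = true  [not g.val]
6. n2.cnt = 15  [c₁.wid + 8]
7. n2.sig = 17  [c₀.wid * -1 + 38]
8. n6.ok = false  [not B₀.key]
9. n7.val = false  [terminal]
10. n8.ok = -7  [terminal]
11. n6.pre = 0  [e.ok + 7]
12. n10.depth = true  [terminal]
13. n11.depth = true  [terminal]
14. n9.live = -2  [-2]
15. n9.key = true  [d₁.depth == true]
16. n9.cnt = 6  [6]
17. n9.sig = -5  [-5]
18. n1.live = "pv"  ["pv"]
19. n1.lab = 28  [(if B₀.key then B₁.sig else B₀.cnt) + 33]
20. n0.live = "pvv"  [S₁.live ++ "v"]
21. n0.lab = 14  [S₁.lab * 3 - 70]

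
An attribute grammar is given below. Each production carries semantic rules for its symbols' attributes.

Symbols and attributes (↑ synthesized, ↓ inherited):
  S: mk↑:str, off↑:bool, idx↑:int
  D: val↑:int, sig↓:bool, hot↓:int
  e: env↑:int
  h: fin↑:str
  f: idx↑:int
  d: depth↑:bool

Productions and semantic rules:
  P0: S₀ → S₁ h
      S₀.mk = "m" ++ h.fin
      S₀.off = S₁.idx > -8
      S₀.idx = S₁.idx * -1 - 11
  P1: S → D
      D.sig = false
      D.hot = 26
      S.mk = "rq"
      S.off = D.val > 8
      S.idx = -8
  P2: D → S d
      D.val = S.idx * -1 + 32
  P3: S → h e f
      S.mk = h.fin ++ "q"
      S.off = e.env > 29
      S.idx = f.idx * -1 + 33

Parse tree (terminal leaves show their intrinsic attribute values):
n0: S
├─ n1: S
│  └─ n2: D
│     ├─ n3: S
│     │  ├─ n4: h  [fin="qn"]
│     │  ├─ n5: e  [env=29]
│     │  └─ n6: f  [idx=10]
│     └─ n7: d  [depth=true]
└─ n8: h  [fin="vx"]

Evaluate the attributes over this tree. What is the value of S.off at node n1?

1. n2.sig = false  [false]
2. n2.hot = 26  [26]
3. n4.fin = "qn"  [terminal]
4. n5.env = 29  [terminal]
5. n6.idx = 10  [terminal]
6. n3.mk = "qnq"  [h.fin ++ "q"]
7. n3.off = false  [e.env > 29]
8. n3.idx = 23  [f.idx * -1 + 33]
9. n7.depth = true  [terminal]
10. n2.val = 9  [S.idx * -1 + 32]
11. n1.mk = "rq"  ["rq"]
12. n1.off = true  [D.val > 8]
13. n1.idx = -8  [-8]
14. n8.fin = "vx"  [terminal]
15. n0.mk = "mvx"  ["m" ++ h.fin]
16. n0.off = false  [S₁.idx > -8]
17. n0.idx = -3  [S₁.idx * -1 - 11]

true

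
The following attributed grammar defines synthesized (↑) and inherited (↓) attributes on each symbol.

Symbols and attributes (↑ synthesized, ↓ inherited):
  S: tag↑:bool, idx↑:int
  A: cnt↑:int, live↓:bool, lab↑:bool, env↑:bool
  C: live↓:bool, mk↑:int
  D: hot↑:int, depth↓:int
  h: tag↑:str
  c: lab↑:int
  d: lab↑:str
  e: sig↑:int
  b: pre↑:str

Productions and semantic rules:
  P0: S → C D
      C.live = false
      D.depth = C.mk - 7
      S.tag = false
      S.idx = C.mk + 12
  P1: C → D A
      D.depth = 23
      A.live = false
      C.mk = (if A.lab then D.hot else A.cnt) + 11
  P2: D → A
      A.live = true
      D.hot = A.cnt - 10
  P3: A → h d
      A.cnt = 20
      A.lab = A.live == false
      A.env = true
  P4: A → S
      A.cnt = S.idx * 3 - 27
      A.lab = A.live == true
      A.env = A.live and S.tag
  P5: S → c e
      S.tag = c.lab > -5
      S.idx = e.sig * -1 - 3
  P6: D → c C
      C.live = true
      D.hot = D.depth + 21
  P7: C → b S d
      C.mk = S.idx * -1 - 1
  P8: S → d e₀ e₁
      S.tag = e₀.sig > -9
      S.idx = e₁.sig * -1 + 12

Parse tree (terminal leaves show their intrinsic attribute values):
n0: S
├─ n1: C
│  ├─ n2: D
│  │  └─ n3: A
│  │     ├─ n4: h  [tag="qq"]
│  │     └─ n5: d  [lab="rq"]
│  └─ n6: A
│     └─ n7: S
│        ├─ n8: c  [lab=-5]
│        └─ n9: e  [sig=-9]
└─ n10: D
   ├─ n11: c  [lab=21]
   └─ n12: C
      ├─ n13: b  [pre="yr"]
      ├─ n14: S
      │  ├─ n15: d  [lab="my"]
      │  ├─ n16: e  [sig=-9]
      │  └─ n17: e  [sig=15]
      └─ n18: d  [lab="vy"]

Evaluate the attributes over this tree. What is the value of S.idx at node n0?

14

1. n1.live = false  [false]
2. n2.depth = 23  [23]
3. n3.live = true  [true]
4. n4.tag = "qq"  [terminal]
5. n5.lab = "rq"  [terminal]
6. n3.cnt = 20  [20]
7. n3.lab = false  [A.live == false]
8. n3.env = true  [true]
9. n2.hot = 10  [A.cnt - 10]
10. n6.live = false  [false]
11. n8.lab = -5  [terminal]
12. n9.sig = -9  [terminal]
13. n7.tag = false  [c.lab > -5]
14. n7.idx = 6  [e.sig * -1 - 3]
15. n6.cnt = -9  [S.idx * 3 - 27]
16. n6.lab = false  [A.live == true]
17. n6.env = false  [A.live and S.tag]
18. n1.mk = 2  [(if A.lab then D.hot else A.cnt) + 11]
19. n10.depth = -5  [C.mk - 7]
20. n11.lab = 21  [terminal]
21. n12.live = true  [true]
22. n13.pre = "yr"  [terminal]
23. n15.lab = "my"  [terminal]
24. n16.sig = -9  [terminal]
25. n17.sig = 15  [terminal]
26. n14.tag = false  [e₀.sig > -9]
27. n14.idx = -3  [e₁.sig * -1 + 12]
28. n18.lab = "vy"  [terminal]
29. n12.mk = 2  [S.idx * -1 - 1]
30. n10.hot = 16  [D.depth + 21]
31. n0.tag = false  [false]
32. n0.idx = 14  [C.mk + 12]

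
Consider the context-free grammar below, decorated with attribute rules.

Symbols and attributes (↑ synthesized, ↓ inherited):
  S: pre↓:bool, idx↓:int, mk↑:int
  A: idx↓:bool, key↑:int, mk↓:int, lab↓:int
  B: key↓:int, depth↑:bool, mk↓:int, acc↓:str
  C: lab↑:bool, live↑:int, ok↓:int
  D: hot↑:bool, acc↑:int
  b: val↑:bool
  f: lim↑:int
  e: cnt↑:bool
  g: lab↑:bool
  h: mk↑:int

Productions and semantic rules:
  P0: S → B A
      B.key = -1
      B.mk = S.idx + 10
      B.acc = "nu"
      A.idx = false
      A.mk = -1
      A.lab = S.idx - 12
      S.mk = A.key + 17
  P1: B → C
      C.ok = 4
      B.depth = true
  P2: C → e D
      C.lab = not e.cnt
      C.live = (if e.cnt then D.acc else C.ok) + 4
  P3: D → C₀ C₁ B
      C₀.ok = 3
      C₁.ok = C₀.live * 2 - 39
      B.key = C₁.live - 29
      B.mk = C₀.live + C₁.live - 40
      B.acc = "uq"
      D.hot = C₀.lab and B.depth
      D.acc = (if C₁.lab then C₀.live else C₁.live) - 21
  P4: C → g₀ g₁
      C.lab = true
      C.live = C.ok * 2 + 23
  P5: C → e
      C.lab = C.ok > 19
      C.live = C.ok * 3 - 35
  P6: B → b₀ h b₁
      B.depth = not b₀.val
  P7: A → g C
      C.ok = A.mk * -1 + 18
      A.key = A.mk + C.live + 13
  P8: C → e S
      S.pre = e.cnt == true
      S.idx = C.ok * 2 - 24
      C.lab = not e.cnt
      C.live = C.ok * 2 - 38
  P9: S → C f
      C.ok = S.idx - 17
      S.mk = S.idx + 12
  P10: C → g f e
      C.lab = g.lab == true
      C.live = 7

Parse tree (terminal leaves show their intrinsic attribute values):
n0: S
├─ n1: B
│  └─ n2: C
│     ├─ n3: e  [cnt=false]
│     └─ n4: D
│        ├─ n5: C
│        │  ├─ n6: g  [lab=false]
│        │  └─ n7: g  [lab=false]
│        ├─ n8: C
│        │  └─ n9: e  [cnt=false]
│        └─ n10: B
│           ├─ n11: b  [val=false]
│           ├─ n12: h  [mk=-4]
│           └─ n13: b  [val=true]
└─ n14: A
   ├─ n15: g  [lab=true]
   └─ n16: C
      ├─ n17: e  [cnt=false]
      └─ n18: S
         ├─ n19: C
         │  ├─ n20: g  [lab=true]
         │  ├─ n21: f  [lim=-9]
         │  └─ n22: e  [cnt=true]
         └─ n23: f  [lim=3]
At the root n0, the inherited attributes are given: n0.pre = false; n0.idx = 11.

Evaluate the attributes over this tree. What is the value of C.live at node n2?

8

1. n0.pre = false  [given at root]
2. n0.idx = 11  [given at root]
3. n1.key = -1  [-1]
4. n1.mk = 21  [S.idx + 10]
5. n1.acc = "nu"  ["nu"]
6. n2.ok = 4  [4]
7. n3.cnt = false  [terminal]
8. n5.ok = 3  [3]
9. n6.lab = false  [terminal]
10. n7.lab = false  [terminal]
11. n5.lab = true  [true]
12. n5.live = 29  [C.ok * 2 + 23]
13. n8.ok = 19  [C₀.live * 2 - 39]
14. n9.cnt = false  [terminal]
15. n8.lab = false  [C.ok > 19]
16. n8.live = 22  [C.ok * 3 - 35]
17. n10.key = -7  [C₁.live - 29]
18. n10.mk = 11  [C₀.live + C₁.live - 40]
19. n10.acc = "uq"  ["uq"]
20. n11.val = false  [terminal]
21. n12.mk = -4  [terminal]
22. n13.val = true  [terminal]
23. n10.depth = true  [not b₀.val]
24. n4.hot = true  [C₀.lab and B.depth]
25. n4.acc = 1  [(if C₁.lab then C₀.live else C₁.live) - 21]
26. n2.lab = true  [not e.cnt]
27. n2.live = 8  [(if e.cnt then D.acc else C.ok) + 4]
28. n1.depth = true  [true]
29. n14.idx = false  [false]
30. n14.mk = -1  [-1]
31. n14.lab = -1  [S.idx - 12]
32. n15.lab = true  [terminal]
33. n16.ok = 19  [A.mk * -1 + 18]
34. n17.cnt = false  [terminal]
35. n18.pre = false  [e.cnt == true]
36. n18.idx = 14  [C.ok * 2 - 24]
37. n19.ok = -3  [S.idx - 17]
38. n20.lab = true  [terminal]
39. n21.lim = -9  [terminal]
40. n22.cnt = true  [terminal]
41. n19.lab = true  [g.lab == true]
42. n19.live = 7  [7]
43. n23.lim = 3  [terminal]
44. n18.mk = 26  [S.idx + 12]
45. n16.lab = true  [not e.cnt]
46. n16.live = 0  [C.ok * 2 - 38]
47. n14.key = 12  [A.mk + C.live + 13]
48. n0.mk = 29  [A.key + 17]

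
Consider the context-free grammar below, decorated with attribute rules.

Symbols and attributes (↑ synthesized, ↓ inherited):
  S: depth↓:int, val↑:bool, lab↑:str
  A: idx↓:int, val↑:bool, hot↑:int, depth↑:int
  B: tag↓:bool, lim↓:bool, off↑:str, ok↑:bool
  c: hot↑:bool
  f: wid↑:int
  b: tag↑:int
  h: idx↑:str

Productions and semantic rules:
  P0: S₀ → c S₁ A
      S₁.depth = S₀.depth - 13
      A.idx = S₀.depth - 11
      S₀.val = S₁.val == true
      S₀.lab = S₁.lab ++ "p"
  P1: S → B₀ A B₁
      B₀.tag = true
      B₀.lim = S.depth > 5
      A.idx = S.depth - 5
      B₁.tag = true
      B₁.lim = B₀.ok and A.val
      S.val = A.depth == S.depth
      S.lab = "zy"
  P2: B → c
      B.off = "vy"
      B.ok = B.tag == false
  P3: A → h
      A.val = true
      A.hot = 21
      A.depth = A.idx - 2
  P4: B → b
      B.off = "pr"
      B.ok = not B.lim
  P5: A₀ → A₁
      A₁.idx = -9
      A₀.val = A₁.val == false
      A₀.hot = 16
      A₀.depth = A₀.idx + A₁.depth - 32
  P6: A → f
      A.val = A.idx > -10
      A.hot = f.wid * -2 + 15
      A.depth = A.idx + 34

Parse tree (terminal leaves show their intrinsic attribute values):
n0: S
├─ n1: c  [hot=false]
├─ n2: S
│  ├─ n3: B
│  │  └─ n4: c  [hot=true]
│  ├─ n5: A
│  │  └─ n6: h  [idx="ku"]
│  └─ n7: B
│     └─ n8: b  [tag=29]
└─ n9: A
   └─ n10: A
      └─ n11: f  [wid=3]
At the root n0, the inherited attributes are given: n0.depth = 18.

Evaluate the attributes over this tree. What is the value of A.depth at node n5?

-2

1. n0.depth = 18  [given at root]
2. n1.hot = false  [terminal]
3. n2.depth = 5  [S₀.depth - 13]
4. n3.tag = true  [true]
5. n3.lim = false  [S.depth > 5]
6. n4.hot = true  [terminal]
7. n3.off = "vy"  ["vy"]
8. n3.ok = false  [B.tag == false]
9. n5.idx = 0  [S.depth - 5]
10. n6.idx = "ku"  [terminal]
11. n5.val = true  [true]
12. n5.hot = 21  [21]
13. n5.depth = -2  [A.idx - 2]
14. n7.tag = true  [true]
15. n7.lim = false  [B₀.ok and A.val]
16. n8.tag = 29  [terminal]
17. n7.off = "pr"  ["pr"]
18. n7.ok = true  [not B.lim]
19. n2.val = false  [A.depth == S.depth]
20. n2.lab = "zy"  ["zy"]
21. n9.idx = 7  [S₀.depth - 11]
22. n10.idx = -9  [-9]
23. n11.wid = 3  [terminal]
24. n10.val = true  [A.idx > -10]
25. n10.hot = 9  [f.wid * -2 + 15]
26. n10.depth = 25  [A.idx + 34]
27. n9.val = false  [A₁.val == false]
28. n9.hot = 16  [16]
29. n9.depth = 0  [A₀.idx + A₁.depth - 32]
30. n0.val = false  [S₁.val == true]
31. n0.lab = "zyp"  [S₁.lab ++ "p"]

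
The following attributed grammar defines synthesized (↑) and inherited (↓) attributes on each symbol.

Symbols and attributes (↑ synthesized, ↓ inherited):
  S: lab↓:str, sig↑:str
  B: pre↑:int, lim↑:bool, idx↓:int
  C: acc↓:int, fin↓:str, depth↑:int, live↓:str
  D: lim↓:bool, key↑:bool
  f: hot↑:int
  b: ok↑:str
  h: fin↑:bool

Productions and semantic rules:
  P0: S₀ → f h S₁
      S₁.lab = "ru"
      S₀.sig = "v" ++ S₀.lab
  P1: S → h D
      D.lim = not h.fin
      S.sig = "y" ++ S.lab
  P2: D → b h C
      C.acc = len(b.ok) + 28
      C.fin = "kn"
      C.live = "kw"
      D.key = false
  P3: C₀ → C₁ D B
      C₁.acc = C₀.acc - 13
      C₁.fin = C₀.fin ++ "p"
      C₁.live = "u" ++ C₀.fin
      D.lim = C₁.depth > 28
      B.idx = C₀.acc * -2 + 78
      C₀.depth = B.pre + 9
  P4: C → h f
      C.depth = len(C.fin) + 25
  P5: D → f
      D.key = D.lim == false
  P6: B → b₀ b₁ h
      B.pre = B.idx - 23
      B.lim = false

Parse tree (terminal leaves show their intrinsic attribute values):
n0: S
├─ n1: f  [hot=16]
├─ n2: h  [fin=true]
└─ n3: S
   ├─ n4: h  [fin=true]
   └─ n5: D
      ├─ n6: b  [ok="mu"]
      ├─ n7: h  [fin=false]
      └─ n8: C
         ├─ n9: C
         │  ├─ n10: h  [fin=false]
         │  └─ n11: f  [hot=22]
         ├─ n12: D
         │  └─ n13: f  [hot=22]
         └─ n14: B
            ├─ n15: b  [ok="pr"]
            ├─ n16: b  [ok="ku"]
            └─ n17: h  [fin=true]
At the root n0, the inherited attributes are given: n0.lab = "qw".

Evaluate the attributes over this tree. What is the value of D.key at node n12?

true

1. n0.lab = "qw"  [given at root]
2. n1.hot = 16  [terminal]
3. n2.fin = true  [terminal]
4. n3.lab = "ru"  ["ru"]
5. n4.fin = true  [terminal]
6. n5.lim = false  [not h.fin]
7. n6.ok = "mu"  [terminal]
8. n7.fin = false  [terminal]
9. n8.acc = 30  [len(b.ok) + 28]
10. n8.fin = "kn"  ["kn"]
11. n8.live = "kw"  ["kw"]
12. n9.acc = 17  [C₀.acc - 13]
13. n9.fin = "knp"  [C₀.fin ++ "p"]
14. n9.live = "ukn"  ["u" ++ C₀.fin]
15. n10.fin = false  [terminal]
16. n11.hot = 22  [terminal]
17. n9.depth = 28  [len(C.fin) + 25]
18. n12.lim = false  [C₁.depth > 28]
19. n13.hot = 22  [terminal]
20. n12.key = true  [D.lim == false]
21. n14.idx = 18  [C₀.acc * -2 + 78]
22. n15.ok = "pr"  [terminal]
23. n16.ok = "ku"  [terminal]
24. n17.fin = true  [terminal]
25. n14.pre = -5  [B.idx - 23]
26. n14.lim = false  [false]
27. n8.depth = 4  [B.pre + 9]
28. n5.key = false  [false]
29. n3.sig = "yru"  ["y" ++ S.lab]
30. n0.sig = "vqw"  ["v" ++ S₀.lab]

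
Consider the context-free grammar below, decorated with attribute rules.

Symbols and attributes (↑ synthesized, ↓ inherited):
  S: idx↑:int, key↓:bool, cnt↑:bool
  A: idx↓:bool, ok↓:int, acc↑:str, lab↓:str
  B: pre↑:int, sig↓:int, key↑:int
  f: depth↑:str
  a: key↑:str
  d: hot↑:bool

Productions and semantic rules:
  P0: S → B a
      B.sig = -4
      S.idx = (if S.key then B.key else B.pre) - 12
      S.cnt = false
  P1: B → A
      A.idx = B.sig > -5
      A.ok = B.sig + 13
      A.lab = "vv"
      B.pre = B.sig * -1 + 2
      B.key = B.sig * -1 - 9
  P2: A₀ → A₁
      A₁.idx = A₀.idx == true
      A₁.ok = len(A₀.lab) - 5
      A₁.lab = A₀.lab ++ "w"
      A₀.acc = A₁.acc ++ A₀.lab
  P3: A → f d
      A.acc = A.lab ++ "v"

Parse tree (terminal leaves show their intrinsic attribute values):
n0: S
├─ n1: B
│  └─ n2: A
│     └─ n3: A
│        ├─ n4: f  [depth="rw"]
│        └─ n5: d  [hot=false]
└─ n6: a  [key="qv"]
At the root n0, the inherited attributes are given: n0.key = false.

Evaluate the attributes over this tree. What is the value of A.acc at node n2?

1. n0.key = false  [given at root]
2. n1.sig = -4  [-4]
3. n2.idx = true  [B.sig > -5]
4. n2.ok = 9  [B.sig + 13]
5. n2.lab = "vv"  ["vv"]
6. n3.idx = true  [A₀.idx == true]
7. n3.ok = -3  [len(A₀.lab) - 5]
8. n3.lab = "vvw"  [A₀.lab ++ "w"]
9. n4.depth = "rw"  [terminal]
10. n5.hot = false  [terminal]
11. n3.acc = "vvwv"  [A.lab ++ "v"]
12. n2.acc = "vvwvvv"  [A₁.acc ++ A₀.lab]
13. n1.pre = 6  [B.sig * -1 + 2]
14. n1.key = -5  [B.sig * -1 - 9]
15. n6.key = "qv"  [terminal]
16. n0.idx = -6  [(if S.key then B.key else B.pre) - 12]
17. n0.cnt = false  [false]

"vvwvvv"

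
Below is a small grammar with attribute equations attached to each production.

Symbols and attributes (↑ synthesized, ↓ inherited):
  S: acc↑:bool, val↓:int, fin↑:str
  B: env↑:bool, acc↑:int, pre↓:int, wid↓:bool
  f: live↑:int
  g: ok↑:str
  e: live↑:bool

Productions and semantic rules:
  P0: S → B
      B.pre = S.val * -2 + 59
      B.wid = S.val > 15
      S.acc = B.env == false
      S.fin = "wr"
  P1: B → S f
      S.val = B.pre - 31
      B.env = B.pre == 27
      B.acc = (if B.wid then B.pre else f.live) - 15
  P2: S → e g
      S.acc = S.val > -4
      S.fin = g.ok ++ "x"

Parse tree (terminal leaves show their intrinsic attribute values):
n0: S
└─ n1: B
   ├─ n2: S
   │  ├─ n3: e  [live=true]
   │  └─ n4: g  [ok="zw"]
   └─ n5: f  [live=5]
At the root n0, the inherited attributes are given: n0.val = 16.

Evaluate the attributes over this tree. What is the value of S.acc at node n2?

false

1. n0.val = 16  [given at root]
2. n1.pre = 27  [S.val * -2 + 59]
3. n1.wid = true  [S.val > 15]
4. n2.val = -4  [B.pre - 31]
5. n3.live = true  [terminal]
6. n4.ok = "zw"  [terminal]
7. n2.acc = false  [S.val > -4]
8. n2.fin = "zwx"  [g.ok ++ "x"]
9. n5.live = 5  [terminal]
10. n1.env = true  [B.pre == 27]
11. n1.acc = 12  [(if B.wid then B.pre else f.live) - 15]
12. n0.acc = false  [B.env == false]
13. n0.fin = "wr"  ["wr"]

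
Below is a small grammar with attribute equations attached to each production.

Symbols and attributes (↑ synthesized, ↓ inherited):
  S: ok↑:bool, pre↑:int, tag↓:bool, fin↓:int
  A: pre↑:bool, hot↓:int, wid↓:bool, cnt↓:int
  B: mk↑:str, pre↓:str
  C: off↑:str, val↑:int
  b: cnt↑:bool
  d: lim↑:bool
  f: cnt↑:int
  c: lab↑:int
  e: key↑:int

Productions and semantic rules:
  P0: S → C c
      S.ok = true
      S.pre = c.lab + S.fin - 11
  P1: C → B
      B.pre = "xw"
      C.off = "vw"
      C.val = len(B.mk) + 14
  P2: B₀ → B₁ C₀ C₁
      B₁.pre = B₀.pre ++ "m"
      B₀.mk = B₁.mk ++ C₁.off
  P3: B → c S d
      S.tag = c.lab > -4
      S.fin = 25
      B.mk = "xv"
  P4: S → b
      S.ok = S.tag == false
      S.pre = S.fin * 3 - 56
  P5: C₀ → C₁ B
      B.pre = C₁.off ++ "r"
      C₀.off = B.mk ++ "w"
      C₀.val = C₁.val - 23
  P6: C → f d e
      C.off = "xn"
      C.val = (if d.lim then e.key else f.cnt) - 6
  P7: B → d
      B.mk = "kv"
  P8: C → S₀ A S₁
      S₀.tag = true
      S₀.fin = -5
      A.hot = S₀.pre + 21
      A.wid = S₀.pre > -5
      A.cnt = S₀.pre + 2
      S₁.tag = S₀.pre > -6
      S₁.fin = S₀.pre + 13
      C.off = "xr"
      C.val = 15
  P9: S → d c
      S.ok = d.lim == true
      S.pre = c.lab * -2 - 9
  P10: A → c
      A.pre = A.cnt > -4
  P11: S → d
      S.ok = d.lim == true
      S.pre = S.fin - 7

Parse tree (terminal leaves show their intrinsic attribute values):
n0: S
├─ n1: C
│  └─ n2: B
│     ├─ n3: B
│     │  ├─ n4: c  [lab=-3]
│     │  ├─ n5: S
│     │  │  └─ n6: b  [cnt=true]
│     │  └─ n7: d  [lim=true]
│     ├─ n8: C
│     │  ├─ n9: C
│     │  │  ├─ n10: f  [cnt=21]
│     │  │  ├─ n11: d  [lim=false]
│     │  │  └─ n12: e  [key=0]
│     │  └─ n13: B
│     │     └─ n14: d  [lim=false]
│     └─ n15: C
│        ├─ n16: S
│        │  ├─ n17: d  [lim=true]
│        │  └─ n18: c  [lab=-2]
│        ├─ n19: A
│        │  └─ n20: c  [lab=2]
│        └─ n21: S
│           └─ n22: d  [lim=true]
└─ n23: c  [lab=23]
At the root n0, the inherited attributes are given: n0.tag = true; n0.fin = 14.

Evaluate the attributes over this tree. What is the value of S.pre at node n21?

1

1. n0.tag = true  [given at root]
2. n0.fin = 14  [given at root]
3. n2.pre = "xw"  ["xw"]
4. n3.pre = "xwm"  [B₀.pre ++ "m"]
5. n4.lab = -3  [terminal]
6. n5.tag = true  [c.lab > -4]
7. n5.fin = 25  [25]
8. n6.cnt = true  [terminal]
9. n5.ok = false  [S.tag == false]
10. n5.pre = 19  [S.fin * 3 - 56]
11. n7.lim = true  [terminal]
12. n3.mk = "xv"  ["xv"]
13. n10.cnt = 21  [terminal]
14. n11.lim = false  [terminal]
15. n12.key = 0  [terminal]
16. n9.off = "xn"  ["xn"]
17. n9.val = 15  [(if d.lim then e.key else f.cnt) - 6]
18. n13.pre = "xnr"  [C₁.off ++ "r"]
19. n14.lim = false  [terminal]
20. n13.mk = "kv"  ["kv"]
21. n8.off = "kvw"  [B.mk ++ "w"]
22. n8.val = -8  [C₁.val - 23]
23. n16.tag = true  [true]
24. n16.fin = -5  [-5]
25. n17.lim = true  [terminal]
26. n18.lab = -2  [terminal]
27. n16.ok = true  [d.lim == true]
28. n16.pre = -5  [c.lab * -2 - 9]
29. n19.hot = 16  [S₀.pre + 21]
30. n19.wid = false  [S₀.pre > -5]
31. n19.cnt = -3  [S₀.pre + 2]
32. n20.lab = 2  [terminal]
33. n19.pre = true  [A.cnt > -4]
34. n21.tag = true  [S₀.pre > -6]
35. n21.fin = 8  [S₀.pre + 13]
36. n22.lim = true  [terminal]
37. n21.ok = true  [d.lim == true]
38. n21.pre = 1  [S.fin - 7]
39. n15.off = "xr"  ["xr"]
40. n15.val = 15  [15]
41. n2.mk = "xvxr"  [B₁.mk ++ C₁.off]
42. n1.off = "vw"  ["vw"]
43. n1.val = 18  [len(B.mk) + 14]
44. n23.lab = 23  [terminal]
45. n0.ok = true  [true]
46. n0.pre = 26  [c.lab + S.fin - 11]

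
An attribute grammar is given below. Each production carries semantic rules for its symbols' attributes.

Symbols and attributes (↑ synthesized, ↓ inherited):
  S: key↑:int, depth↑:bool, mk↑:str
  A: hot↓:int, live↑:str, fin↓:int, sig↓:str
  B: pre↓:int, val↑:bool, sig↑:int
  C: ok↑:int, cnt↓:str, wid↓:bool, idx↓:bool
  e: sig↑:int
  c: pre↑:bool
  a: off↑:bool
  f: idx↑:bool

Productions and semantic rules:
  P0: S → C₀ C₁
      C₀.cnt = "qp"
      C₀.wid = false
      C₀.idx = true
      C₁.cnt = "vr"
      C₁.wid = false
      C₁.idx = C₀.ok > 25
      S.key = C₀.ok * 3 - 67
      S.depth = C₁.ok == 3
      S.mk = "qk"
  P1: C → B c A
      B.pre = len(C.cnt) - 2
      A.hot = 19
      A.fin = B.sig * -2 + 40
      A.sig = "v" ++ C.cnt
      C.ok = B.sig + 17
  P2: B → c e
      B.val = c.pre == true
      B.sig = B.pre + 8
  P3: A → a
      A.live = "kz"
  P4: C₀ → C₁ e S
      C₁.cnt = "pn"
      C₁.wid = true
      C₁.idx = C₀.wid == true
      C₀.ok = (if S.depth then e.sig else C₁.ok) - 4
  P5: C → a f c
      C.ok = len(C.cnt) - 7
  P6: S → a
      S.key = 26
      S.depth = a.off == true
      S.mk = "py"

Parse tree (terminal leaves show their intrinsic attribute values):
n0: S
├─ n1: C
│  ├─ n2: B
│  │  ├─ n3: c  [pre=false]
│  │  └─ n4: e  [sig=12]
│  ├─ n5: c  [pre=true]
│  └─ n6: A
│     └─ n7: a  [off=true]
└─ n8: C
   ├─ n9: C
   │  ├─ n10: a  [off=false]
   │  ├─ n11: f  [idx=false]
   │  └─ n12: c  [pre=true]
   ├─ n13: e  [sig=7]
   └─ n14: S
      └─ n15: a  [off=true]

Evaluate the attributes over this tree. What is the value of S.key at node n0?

8

1. n1.cnt = "qp"  ["qp"]
2. n1.wid = false  [false]
3. n1.idx = true  [true]
4. n2.pre = 0  [len(C.cnt) - 2]
5. n3.pre = false  [terminal]
6. n4.sig = 12  [terminal]
7. n2.val = false  [c.pre == true]
8. n2.sig = 8  [B.pre + 8]
9. n5.pre = true  [terminal]
10. n6.hot = 19  [19]
11. n6.fin = 24  [B.sig * -2 + 40]
12. n6.sig = "vqp"  ["v" ++ C.cnt]
13. n7.off = true  [terminal]
14. n6.live = "kz"  ["kz"]
15. n1.ok = 25  [B.sig + 17]
16. n8.cnt = "vr"  ["vr"]
17. n8.wid = false  [false]
18. n8.idx = false  [C₀.ok > 25]
19. n9.cnt = "pn"  ["pn"]
20. n9.wid = true  [true]
21. n9.idx = false  [C₀.wid == true]
22. n10.off = false  [terminal]
23. n11.idx = false  [terminal]
24. n12.pre = true  [terminal]
25. n9.ok = -5  [len(C.cnt) - 7]
26. n13.sig = 7  [terminal]
27. n15.off = true  [terminal]
28. n14.key = 26  [26]
29. n14.depth = true  [a.off == true]
30. n14.mk = "py"  ["py"]
31. n8.ok = 3  [(if S.depth then e.sig else C₁.ok) - 4]
32. n0.key = 8  [C₀.ok * 3 - 67]
33. n0.depth = true  [C₁.ok == 3]
34. n0.mk = "qk"  ["qk"]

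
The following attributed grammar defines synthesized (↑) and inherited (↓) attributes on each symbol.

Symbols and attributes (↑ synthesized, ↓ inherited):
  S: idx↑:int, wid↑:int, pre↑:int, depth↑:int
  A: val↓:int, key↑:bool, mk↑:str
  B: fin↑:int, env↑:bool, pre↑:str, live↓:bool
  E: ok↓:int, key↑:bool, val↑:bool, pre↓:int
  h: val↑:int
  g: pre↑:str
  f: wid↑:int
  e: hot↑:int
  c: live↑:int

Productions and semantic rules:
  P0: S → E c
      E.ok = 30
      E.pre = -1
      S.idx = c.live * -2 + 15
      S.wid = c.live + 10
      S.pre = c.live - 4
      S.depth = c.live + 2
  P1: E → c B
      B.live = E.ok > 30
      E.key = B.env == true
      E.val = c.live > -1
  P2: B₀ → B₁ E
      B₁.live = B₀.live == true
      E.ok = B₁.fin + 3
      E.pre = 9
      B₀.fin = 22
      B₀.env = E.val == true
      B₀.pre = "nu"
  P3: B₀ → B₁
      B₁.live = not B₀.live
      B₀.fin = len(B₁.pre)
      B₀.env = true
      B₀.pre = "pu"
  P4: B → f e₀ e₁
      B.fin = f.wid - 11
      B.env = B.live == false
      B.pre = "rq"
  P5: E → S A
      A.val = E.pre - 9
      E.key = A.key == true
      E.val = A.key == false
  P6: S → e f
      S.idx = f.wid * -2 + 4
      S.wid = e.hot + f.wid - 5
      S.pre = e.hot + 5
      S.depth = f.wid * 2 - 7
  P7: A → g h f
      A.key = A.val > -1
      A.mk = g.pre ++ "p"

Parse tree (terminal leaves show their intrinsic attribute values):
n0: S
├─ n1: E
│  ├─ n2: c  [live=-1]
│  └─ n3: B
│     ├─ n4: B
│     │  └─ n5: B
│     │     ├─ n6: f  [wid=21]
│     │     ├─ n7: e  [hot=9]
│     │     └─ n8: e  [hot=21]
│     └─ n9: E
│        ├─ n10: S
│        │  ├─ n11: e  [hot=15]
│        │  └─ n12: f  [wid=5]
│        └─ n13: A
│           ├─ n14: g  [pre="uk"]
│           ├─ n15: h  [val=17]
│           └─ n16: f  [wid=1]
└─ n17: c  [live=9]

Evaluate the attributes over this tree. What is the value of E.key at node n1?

1. n1.ok = 30  [30]
2. n1.pre = -1  [-1]
3. n2.live = -1  [terminal]
4. n3.live = false  [E.ok > 30]
5. n4.live = false  [B₀.live == true]
6. n5.live = true  [not B₀.live]
7. n6.wid = 21  [terminal]
8. n7.hot = 9  [terminal]
9. n8.hot = 21  [terminal]
10. n5.fin = 10  [f.wid - 11]
11. n5.env = false  [B.live == false]
12. n5.pre = "rq"  ["rq"]
13. n4.fin = 2  [len(B₁.pre)]
14. n4.env = true  [true]
15. n4.pre = "pu"  ["pu"]
16. n9.ok = 5  [B₁.fin + 3]
17. n9.pre = 9  [9]
18. n11.hot = 15  [terminal]
19. n12.wid = 5  [terminal]
20. n10.idx = -6  [f.wid * -2 + 4]
21. n10.wid = 15  [e.hot + f.wid - 5]
22. n10.pre = 20  [e.hot + 5]
23. n10.depth = 3  [f.wid * 2 - 7]
24. n13.val = 0  [E.pre - 9]
25. n14.pre = "uk"  [terminal]
26. n15.val = 17  [terminal]
27. n16.wid = 1  [terminal]
28. n13.key = true  [A.val > -1]
29. n13.mk = "ukp"  [g.pre ++ "p"]
30. n9.key = true  [A.key == true]
31. n9.val = false  [A.key == false]
32. n3.fin = 22  [22]
33. n3.env = false  [E.val == true]
34. n3.pre = "nu"  ["nu"]
35. n1.key = false  [B.env == true]
36. n1.val = false  [c.live > -1]
37. n17.live = 9  [terminal]
38. n0.idx = -3  [c.live * -2 + 15]
39. n0.wid = 19  [c.live + 10]
40. n0.pre = 5  [c.live - 4]
41. n0.depth = 11  [c.live + 2]

false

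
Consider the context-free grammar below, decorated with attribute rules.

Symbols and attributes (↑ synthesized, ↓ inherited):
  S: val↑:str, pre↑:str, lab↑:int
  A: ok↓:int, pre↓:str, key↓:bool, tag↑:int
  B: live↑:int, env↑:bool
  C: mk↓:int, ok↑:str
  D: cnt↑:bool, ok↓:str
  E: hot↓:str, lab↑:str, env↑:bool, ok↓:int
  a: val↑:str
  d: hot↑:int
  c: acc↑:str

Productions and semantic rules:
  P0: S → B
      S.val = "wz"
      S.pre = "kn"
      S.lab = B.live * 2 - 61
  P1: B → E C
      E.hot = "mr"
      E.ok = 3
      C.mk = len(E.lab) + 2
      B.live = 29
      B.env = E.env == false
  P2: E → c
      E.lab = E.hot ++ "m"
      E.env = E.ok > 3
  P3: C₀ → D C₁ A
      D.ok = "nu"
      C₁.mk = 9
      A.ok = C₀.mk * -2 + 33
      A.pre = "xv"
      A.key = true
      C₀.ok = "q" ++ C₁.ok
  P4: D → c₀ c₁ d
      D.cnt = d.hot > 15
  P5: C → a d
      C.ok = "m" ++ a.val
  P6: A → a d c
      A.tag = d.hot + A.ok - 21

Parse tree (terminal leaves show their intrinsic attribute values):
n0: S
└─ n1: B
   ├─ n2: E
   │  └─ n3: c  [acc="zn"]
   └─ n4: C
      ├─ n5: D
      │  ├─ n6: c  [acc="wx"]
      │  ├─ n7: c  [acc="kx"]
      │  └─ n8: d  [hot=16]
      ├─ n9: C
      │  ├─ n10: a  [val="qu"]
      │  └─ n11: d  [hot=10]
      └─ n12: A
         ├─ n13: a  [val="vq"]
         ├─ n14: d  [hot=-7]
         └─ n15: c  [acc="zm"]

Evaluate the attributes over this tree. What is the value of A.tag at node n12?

-5

1. n2.hot = "mr"  ["mr"]
2. n2.ok = 3  [3]
3. n3.acc = "zn"  [terminal]
4. n2.lab = "mrm"  [E.hot ++ "m"]
5. n2.env = false  [E.ok > 3]
6. n4.mk = 5  [len(E.lab) + 2]
7. n5.ok = "nu"  ["nu"]
8. n6.acc = "wx"  [terminal]
9. n7.acc = "kx"  [terminal]
10. n8.hot = 16  [terminal]
11. n5.cnt = true  [d.hot > 15]
12. n9.mk = 9  [9]
13. n10.val = "qu"  [terminal]
14. n11.hot = 10  [terminal]
15. n9.ok = "mqu"  ["m" ++ a.val]
16. n12.ok = 23  [C₀.mk * -2 + 33]
17. n12.pre = "xv"  ["xv"]
18. n12.key = true  [true]
19. n13.val = "vq"  [terminal]
20. n14.hot = -7  [terminal]
21. n15.acc = "zm"  [terminal]
22. n12.tag = -5  [d.hot + A.ok - 21]
23. n4.ok = "qmqu"  ["q" ++ C₁.ok]
24. n1.live = 29  [29]
25. n1.env = true  [E.env == false]
26. n0.val = "wz"  ["wz"]
27. n0.pre = "kn"  ["kn"]
28. n0.lab = -3  [B.live * 2 - 61]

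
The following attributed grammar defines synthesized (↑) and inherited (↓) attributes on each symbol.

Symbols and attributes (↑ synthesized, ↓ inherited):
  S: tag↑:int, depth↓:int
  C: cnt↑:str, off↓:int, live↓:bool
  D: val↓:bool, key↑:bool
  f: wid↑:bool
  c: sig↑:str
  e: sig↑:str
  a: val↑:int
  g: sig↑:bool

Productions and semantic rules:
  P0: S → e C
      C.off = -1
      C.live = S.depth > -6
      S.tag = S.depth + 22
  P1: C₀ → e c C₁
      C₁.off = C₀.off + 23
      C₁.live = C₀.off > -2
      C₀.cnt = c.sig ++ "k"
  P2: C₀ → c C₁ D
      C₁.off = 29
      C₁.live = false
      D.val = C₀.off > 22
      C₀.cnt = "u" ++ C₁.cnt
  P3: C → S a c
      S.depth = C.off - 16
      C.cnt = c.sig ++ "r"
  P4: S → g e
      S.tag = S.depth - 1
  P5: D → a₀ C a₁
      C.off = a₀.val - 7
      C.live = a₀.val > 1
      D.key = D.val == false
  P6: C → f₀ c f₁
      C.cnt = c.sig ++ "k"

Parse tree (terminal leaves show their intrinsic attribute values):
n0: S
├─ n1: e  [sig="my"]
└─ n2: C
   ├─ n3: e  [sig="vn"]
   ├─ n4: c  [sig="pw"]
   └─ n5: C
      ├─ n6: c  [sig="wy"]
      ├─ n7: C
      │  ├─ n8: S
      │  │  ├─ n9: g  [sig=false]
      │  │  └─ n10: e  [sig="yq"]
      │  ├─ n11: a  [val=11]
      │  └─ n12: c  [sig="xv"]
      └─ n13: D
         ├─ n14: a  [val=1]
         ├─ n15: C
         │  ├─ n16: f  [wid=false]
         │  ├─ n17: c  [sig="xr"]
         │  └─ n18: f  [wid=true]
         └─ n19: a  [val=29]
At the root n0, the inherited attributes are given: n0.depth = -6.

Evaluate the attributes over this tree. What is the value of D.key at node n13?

1. n0.depth = -6  [given at root]
2. n1.sig = "my"  [terminal]
3. n2.off = -1  [-1]
4. n2.live = false  [S.depth > -6]
5. n3.sig = "vn"  [terminal]
6. n4.sig = "pw"  [terminal]
7. n5.off = 22  [C₀.off + 23]
8. n5.live = true  [C₀.off > -2]
9. n6.sig = "wy"  [terminal]
10. n7.off = 29  [29]
11. n7.live = false  [false]
12. n8.depth = 13  [C.off - 16]
13. n9.sig = false  [terminal]
14. n10.sig = "yq"  [terminal]
15. n8.tag = 12  [S.depth - 1]
16. n11.val = 11  [terminal]
17. n12.sig = "xv"  [terminal]
18. n7.cnt = "xvr"  [c.sig ++ "r"]
19. n13.val = false  [C₀.off > 22]
20. n14.val = 1  [terminal]
21. n15.off = -6  [a₀.val - 7]
22. n15.live = false  [a₀.val > 1]
23. n16.wid = false  [terminal]
24. n17.sig = "xr"  [terminal]
25. n18.wid = true  [terminal]
26. n15.cnt = "xrk"  [c.sig ++ "k"]
27. n19.val = 29  [terminal]
28. n13.key = true  [D.val == false]
29. n5.cnt = "uxvr"  ["u" ++ C₁.cnt]
30. n2.cnt = "pwk"  [c.sig ++ "k"]
31. n0.tag = 16  [S.depth + 22]

true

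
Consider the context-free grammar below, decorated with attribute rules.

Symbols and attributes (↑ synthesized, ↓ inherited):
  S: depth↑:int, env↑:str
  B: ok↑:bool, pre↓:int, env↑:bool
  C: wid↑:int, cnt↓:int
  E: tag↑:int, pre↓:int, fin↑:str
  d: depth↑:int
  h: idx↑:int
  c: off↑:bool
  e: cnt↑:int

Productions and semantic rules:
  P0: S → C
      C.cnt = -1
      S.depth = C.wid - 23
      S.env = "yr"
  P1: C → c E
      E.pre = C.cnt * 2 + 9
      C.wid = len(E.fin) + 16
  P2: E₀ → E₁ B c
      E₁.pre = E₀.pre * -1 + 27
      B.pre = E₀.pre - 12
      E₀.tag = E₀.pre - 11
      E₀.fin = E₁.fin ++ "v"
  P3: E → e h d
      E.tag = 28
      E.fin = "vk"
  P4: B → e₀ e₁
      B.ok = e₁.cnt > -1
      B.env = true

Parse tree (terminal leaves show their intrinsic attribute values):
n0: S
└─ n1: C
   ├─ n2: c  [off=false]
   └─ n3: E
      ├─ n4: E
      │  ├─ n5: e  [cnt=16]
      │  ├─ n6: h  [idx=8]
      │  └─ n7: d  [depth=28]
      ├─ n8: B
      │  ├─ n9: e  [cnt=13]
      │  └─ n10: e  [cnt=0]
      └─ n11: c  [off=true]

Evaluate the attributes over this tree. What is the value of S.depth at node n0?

-4

1. n1.cnt = -1  [-1]
2. n2.off = false  [terminal]
3. n3.pre = 7  [C.cnt * 2 + 9]
4. n4.pre = 20  [E₀.pre * -1 + 27]
5. n5.cnt = 16  [terminal]
6. n6.idx = 8  [terminal]
7. n7.depth = 28  [terminal]
8. n4.tag = 28  [28]
9. n4.fin = "vk"  ["vk"]
10. n8.pre = -5  [E₀.pre - 12]
11. n9.cnt = 13  [terminal]
12. n10.cnt = 0  [terminal]
13. n8.ok = true  [e₁.cnt > -1]
14. n8.env = true  [true]
15. n11.off = true  [terminal]
16. n3.tag = -4  [E₀.pre - 11]
17. n3.fin = "vkv"  [E₁.fin ++ "v"]
18. n1.wid = 19  [len(E.fin) + 16]
19. n0.depth = -4  [C.wid - 23]
20. n0.env = "yr"  ["yr"]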